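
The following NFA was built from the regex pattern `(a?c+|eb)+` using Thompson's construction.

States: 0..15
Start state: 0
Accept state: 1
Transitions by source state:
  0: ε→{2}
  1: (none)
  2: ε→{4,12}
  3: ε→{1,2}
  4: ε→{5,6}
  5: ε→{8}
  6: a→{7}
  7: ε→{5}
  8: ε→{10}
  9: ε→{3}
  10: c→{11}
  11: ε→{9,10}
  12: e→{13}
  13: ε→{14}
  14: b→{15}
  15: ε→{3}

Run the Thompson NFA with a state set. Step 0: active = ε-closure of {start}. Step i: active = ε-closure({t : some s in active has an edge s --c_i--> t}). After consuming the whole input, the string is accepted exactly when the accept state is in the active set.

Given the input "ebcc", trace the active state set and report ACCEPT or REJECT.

Answer: ACCEPT

Steps:
initial (ε-close {0}): {0,2,4,5,6,8,10,12}
'e' @ 1: {13,14}
'b' @ 2: {1,2,3,4,5,6,8,10,12,15}  (accept∈set)
'c' @ 3: {1,2,3,4,5,6,8,9,10,11,12}  (accept∈set)
'c' @ 4: {1,2,3,4,5,6,8,9,10,11,12}  (accept∈set)
end set {1,2,3,4,5,6,8,9,10,11,12} — state 1 in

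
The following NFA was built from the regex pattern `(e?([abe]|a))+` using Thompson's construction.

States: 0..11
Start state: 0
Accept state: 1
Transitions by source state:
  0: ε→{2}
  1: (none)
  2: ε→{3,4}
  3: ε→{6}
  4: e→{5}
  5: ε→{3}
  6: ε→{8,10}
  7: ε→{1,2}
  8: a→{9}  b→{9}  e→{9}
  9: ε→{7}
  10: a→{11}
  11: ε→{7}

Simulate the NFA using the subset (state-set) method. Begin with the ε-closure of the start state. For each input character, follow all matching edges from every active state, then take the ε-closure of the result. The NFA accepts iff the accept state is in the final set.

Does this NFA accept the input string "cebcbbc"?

initial (ε-close {0}): {0,2,3,4,6,8,10}
'c' @ 1: {}  — state set empty
rest 'ebcbbc' ignored (set empty)
end set {} — state 1 not in

Answer: REJECT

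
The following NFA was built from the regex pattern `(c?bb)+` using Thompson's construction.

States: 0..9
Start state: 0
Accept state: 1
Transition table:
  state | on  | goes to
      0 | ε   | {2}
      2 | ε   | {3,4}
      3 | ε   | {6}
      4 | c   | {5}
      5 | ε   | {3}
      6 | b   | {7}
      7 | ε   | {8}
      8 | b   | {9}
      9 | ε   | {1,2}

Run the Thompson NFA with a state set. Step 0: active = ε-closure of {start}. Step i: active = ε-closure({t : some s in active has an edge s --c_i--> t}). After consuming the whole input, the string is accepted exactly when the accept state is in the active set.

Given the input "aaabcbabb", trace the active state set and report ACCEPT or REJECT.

start: ε-closure({0}) = {0,2,3,4,6}
'a' @ 1: {}  — state set empty
rest 'aabcbabb' ignored (set empty)
after full input: {}  (accept=1 not in)

Answer: REJECT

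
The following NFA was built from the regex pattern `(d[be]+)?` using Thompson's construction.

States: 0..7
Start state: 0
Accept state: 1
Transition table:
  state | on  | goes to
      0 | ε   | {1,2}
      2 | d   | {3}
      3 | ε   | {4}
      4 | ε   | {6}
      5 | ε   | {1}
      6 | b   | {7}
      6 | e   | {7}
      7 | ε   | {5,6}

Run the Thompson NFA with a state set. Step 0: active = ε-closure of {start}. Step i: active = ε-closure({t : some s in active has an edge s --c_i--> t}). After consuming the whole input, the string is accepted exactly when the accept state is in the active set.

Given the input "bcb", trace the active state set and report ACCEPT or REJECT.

S₀ = ε-closure({0}) = {0,1,2}
'b' @ 1: {}  — no active states
rest 'cb' ignored (set empty)
end set {} — state 1 not in

Answer: REJECT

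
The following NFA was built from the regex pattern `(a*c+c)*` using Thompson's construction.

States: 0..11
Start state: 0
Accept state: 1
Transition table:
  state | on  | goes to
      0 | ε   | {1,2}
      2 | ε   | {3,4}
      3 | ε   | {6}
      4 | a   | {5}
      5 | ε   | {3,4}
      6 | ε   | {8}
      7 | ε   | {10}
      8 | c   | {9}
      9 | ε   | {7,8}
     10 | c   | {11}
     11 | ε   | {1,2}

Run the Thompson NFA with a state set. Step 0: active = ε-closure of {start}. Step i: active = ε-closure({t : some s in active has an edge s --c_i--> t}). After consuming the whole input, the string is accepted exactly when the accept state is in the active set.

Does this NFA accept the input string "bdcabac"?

Answer: REJECT

Steps:
start: ε-closure({0}) = {0,1,2,3,4,6,8}
'b' @ 1: {}  — no active states
rest 'dcabac' ignored (set empty)
end set {} — state 1 not in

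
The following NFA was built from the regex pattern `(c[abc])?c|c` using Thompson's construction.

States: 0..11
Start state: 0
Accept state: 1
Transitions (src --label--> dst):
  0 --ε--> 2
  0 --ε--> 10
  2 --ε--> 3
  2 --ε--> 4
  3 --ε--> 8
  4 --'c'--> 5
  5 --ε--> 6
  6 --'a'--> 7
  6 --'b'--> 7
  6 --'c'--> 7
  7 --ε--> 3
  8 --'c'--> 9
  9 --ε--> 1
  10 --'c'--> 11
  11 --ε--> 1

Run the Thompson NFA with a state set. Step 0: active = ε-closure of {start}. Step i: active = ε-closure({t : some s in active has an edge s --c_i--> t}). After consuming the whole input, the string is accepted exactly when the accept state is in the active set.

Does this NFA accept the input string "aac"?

Answer: REJECT

Steps:
initial (ε-close {0}): {0,2,3,4,8,10}
'a' @ 1: {}  — no active states
rest 'ac' ignored (set empty)
final: {}; accept 1 not in set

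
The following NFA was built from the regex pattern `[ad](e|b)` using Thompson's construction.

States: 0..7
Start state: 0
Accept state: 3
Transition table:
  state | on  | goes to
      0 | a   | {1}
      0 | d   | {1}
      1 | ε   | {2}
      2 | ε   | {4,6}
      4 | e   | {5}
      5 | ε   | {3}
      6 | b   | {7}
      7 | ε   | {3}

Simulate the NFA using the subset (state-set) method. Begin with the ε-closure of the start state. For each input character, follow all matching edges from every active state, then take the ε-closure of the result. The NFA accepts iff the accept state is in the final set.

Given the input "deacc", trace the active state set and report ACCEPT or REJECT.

Answer: REJECT

Trace:
initial (ε-close {0}): {0}
'd' @ 1: {1,2,4,6}
'e' @ 2: {3,5}  [accepting]
'a' @ 3: {}  — dead — no transitions
rest 'cc' ignored (set empty)
end set {} — state 3 not in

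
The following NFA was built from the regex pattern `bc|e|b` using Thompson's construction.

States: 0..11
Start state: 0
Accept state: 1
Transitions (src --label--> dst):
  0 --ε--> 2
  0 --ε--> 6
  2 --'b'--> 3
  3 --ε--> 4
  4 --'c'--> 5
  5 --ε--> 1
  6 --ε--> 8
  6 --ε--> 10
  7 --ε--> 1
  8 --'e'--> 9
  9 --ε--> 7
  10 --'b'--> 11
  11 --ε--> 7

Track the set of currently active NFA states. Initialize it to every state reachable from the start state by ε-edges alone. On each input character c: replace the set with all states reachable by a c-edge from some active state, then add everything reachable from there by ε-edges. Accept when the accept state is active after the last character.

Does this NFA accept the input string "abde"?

Answer: REJECT

Steps:
start: ε-closure({0}) = {0,2,6,8,10}
'a' @ 1: {}  — no active states
rest 'bde' ignored (set empty)
after full input: {}  (accept=1 not in)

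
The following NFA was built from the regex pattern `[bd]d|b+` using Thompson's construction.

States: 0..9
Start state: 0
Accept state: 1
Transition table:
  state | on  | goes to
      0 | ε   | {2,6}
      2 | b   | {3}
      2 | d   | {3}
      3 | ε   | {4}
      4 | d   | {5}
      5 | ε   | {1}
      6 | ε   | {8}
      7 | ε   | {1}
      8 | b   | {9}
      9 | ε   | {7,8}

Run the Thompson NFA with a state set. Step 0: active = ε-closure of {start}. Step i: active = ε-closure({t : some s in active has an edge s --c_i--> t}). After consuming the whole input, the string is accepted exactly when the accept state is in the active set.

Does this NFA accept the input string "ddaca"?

Answer: REJECT

Steps:
start: ε-closure({0}) = {0,2,6,8}
'd' @ 1: {3,4}
'd' @ 2: {1,5}  [accepting]
'a' @ 3: {}  — state set empty
rest 'ca' ignored (set empty)
final: {}; accept 1 not in set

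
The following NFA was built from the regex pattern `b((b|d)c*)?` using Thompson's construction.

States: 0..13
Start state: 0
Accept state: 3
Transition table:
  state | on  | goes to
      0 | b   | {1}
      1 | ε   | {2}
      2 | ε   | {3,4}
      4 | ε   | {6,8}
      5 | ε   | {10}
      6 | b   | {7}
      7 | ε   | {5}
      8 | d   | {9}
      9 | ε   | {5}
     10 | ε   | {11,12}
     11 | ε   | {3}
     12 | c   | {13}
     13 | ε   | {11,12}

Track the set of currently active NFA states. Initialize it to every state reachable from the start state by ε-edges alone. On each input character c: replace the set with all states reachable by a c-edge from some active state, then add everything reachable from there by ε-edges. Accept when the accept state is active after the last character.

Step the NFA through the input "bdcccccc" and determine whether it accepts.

initial (ε-close {0}): {0}
'b' @ 1: {1,2,3,4,6,8}  ✓accept
'd' @ 2: {3,5,9,10,11,12}  ✓accept
'c' @ 3: {3,11,12,13}  ✓accept
'c' @ 4: {3,11,12,13}  ✓accept
'c' @ 5: {3,11,12,13}  ✓accept
'c' @ 6: {3,11,12,13}  ✓accept
'c' @ 7: {3,11,12,13}  ✓accept
'c' @ 8: {3,11,12,13}  ✓accept
final: {3,11,12,13}; accept 3 in set

Answer: ACCEPT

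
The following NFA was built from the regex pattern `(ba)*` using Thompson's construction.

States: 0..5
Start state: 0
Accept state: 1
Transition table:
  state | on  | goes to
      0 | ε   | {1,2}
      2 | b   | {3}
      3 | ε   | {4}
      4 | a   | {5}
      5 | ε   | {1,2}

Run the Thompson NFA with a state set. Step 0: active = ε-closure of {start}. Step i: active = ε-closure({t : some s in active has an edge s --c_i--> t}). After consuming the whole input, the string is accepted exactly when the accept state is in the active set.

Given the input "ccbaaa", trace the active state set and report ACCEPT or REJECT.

Answer: REJECT

Derivation:
start: ε-closure({0}) = {0,1,2}
'c' @ 1: {}  — dead — no transitions
rest 'cbaaa' ignored (set empty)
final: {}; accept 1 not in set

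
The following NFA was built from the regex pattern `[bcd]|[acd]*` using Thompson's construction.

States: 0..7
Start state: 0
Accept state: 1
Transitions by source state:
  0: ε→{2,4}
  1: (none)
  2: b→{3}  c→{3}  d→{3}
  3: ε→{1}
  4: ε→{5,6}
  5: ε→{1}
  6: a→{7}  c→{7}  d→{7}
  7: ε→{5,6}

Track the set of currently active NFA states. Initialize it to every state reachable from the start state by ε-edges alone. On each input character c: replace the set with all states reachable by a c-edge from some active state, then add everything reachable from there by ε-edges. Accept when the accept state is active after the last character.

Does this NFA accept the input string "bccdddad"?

S₀ = ε-closure({0}) = {0,1,2,4,5,6}
'b' @ 1: {1,3}  [accepting]
'c' @ 2: {}  — state set empty
rest 'cdddad' ignored (set empty)
end set {} — state 1 not in

Answer: REJECT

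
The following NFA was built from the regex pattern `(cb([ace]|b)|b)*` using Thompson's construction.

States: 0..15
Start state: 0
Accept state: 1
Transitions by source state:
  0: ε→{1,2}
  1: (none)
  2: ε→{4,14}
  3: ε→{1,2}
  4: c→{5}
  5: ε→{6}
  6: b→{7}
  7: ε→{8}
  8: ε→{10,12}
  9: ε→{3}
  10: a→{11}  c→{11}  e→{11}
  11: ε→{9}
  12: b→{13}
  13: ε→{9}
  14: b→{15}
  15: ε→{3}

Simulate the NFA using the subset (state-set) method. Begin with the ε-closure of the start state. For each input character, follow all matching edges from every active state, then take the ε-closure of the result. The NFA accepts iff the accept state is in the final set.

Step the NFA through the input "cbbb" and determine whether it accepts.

S₀ = ε-closure({0}) = {0,1,2,4,14}
'c' @ 1: {5,6}
'b' @ 2: {7,8,10,12}
'b' @ 3: {1,2,3,4,9,13,14}  (accept∈set)
'b' @ 4: {1,2,3,4,14,15}  (accept∈set)
final: {1,2,3,4,14,15}; accept 1 in set

Answer: ACCEPT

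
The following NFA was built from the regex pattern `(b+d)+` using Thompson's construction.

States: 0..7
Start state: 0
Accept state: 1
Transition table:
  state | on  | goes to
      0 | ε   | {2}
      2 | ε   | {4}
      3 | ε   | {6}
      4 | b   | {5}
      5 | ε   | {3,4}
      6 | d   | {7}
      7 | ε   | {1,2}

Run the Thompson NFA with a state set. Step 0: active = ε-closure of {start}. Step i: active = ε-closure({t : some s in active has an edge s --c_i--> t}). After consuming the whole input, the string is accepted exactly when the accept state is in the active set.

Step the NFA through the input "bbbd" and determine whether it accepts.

Answer: ACCEPT

Derivation:
S₀ = ε-closure({0}) = {0,2,4}
'b' @ 1: {3,4,5,6}
'b' @ 2: {3,4,5,6}
'b' @ 3: {3,4,5,6}
'd' @ 4: {1,2,4,7}  (accept∈set)
end set {1,2,4,7} — state 1 in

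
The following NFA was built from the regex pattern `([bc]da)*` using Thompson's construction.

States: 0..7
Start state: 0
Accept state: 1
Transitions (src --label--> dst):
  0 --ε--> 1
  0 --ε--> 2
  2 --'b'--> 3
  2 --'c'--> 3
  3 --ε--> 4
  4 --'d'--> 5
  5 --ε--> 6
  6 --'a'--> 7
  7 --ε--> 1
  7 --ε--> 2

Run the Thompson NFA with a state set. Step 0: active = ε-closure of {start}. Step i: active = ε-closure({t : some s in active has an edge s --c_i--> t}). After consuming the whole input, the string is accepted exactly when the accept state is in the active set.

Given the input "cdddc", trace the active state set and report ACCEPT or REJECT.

S₀ = ε-closure({0}) = {0,1,2}
'c' @ 1: {3,4}
'd' @ 2: {5,6}
'd' @ 3: {}  — no active states
rest 'dc' ignored (set empty)
end set {} — state 1 not in

Answer: REJECT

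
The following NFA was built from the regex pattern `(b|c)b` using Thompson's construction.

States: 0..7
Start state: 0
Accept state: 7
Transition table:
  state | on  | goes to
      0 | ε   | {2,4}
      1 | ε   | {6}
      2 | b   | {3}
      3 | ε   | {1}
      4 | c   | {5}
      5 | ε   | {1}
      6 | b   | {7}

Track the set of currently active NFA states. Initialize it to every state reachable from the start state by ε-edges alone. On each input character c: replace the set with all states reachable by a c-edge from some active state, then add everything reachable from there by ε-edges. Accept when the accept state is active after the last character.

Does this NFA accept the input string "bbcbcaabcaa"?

Answer: REJECT

Steps:
S₀ = ε-closure({0}) = {0,2,4}
'b' @ 1: {1,3,6}
'b' @ 2: {7}  ✓accept
'c' @ 3: {}  — dead — no transitions
rest 'bcaabcaa' ignored (set empty)
final: {}; accept 7 not in set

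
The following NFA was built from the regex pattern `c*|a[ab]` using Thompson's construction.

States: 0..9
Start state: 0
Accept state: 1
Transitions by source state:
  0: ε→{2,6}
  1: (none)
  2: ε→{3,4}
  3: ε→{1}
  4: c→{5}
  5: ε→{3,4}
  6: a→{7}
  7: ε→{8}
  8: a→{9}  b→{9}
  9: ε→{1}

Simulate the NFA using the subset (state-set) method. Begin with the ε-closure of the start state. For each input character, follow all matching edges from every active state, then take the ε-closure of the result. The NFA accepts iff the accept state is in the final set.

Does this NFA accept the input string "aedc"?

initial (ε-close {0}): {0,1,2,3,4,6}
'a' @ 1: {7,8}
'e' @ 2: {}  — dead — no transitions
rest 'dc' ignored (set empty)
final: {}; accept 1 not in set

Answer: REJECT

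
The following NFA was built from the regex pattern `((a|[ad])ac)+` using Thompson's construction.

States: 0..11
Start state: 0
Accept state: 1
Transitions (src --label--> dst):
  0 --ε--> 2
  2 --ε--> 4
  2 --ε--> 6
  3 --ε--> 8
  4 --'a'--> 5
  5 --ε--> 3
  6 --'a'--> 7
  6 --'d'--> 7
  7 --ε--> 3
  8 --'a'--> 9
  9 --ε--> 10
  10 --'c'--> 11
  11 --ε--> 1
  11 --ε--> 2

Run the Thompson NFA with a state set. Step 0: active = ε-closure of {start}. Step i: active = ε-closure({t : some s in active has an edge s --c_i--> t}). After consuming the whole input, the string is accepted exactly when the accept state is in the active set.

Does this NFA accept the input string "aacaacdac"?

S₀ = ε-closure({0}) = {0,2,4,6}
'a' @ 1: {3,5,7,8}
'a' @ 2: {9,10}
'c' @ 3: {1,2,4,6,11}  [accepting]
'a' @ 4: {3,5,7,8}
'a' @ 5: {9,10}
'c' @ 6: {1,2,4,6,11}  [accepting]
'd' @ 7: {3,7,8}
'a' @ 8: {9,10}
'c' @ 9: {1,2,4,6,11}  [accepting]
end set {1,2,4,6,11} — state 1 in

Answer: ACCEPT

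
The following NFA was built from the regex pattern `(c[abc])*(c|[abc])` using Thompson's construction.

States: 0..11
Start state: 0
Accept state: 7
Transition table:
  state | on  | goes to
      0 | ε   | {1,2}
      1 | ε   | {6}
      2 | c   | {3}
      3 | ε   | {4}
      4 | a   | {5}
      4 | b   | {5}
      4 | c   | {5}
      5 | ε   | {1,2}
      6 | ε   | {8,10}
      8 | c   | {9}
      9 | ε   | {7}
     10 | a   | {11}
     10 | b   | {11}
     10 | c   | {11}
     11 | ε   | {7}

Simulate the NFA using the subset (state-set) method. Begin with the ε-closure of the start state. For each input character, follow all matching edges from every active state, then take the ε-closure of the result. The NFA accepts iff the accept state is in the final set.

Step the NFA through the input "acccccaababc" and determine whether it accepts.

Answer: REJECT

Steps:
initial (ε-close {0}): {0,1,2,6,8,10}
'a' @ 1: {7,11}  (accept∈set)
'c' @ 2: {}  — no active states
rest 'ccccaababc' ignored (set empty)
end set {} — state 7 not in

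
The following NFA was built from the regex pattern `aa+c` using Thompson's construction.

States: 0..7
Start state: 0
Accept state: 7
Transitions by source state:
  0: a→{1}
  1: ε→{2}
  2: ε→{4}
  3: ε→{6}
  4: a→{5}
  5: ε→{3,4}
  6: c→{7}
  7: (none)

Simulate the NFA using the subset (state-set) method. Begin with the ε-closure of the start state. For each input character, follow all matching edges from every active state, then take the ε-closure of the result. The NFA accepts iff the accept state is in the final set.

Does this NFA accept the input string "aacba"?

Answer: REJECT

Derivation:
S₀ = ε-closure({0}) = {0}
'a' @ 1: {1,2,4}
'a' @ 2: {3,4,5,6}
'c' @ 3: {7}  (accept∈set)
'b' @ 4: {}  — no active states
rest 'a' ignored (set empty)
end set {} — state 7 not in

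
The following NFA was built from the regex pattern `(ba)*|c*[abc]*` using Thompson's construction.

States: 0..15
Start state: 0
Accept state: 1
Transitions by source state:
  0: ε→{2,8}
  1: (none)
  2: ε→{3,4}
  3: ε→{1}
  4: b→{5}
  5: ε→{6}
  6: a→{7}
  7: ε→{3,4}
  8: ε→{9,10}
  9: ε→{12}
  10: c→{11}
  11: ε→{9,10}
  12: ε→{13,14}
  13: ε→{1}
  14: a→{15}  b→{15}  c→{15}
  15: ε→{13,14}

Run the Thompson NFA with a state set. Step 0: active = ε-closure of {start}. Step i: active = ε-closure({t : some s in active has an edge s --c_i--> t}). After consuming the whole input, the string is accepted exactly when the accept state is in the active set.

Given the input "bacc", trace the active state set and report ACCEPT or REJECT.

Answer: ACCEPT

Trace:
S₀ = ε-closure({0}) = {0,1,2,3,4,8,9,10,12,13,14}
'b' @ 1: {1,5,6,13,14,15}  ✓accept
'a' @ 2: {1,3,4,7,13,14,15}  ✓accept
'c' @ 3: {1,13,14,15}  ✓accept
'c' @ 4: {1,13,14,15}  ✓accept
final: {1,13,14,15}; accept 1 in set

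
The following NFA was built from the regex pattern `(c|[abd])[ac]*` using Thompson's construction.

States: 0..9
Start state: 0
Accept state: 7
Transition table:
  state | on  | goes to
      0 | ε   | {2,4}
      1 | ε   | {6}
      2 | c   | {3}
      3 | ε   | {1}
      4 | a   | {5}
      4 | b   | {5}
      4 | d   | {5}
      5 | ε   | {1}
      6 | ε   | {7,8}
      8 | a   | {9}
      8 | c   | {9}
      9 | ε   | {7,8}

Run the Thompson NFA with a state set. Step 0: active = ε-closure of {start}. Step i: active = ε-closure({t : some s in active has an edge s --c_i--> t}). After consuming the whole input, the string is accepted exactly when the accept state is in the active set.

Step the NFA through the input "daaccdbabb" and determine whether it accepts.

S₀ = ε-closure({0}) = {0,2,4}
'd' @ 1: {1,5,6,7,8}  (accept∈set)
'a' @ 2: {7,8,9}  (accept∈set)
'a' @ 3: {7,8,9}  (accept∈set)
'c' @ 4: {7,8,9}  (accept∈set)
'c' @ 5: {7,8,9}  (accept∈set)
'd' @ 6: {}  — no active states
rest 'babb' ignored (set empty)
final: {}; accept 7 not in set

Answer: REJECT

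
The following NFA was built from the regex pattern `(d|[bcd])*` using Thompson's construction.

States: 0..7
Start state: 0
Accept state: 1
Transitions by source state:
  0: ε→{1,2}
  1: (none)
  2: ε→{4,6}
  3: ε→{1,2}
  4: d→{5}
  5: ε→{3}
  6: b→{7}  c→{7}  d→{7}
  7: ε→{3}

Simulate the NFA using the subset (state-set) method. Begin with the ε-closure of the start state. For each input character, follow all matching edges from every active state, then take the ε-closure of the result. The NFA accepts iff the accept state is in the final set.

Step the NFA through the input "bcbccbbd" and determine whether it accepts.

Answer: ACCEPT

Trace:
S₀ = ε-closure({0}) = {0,1,2,4,6}
'b' @ 1: {1,2,3,4,6,7}  [accepting]
'c' @ 2: {1,2,3,4,6,7}  [accepting]
'b' @ 3: {1,2,3,4,6,7}  [accepting]
'c' @ 4: {1,2,3,4,6,7}  [accepting]
'c' @ 5: {1,2,3,4,6,7}  [accepting]
'b' @ 6: {1,2,3,4,6,7}  [accepting]
'b' @ 7: {1,2,3,4,6,7}  [accepting]
'd' @ 8: {1,2,3,4,5,6,7}  [accepting]
end set {1,2,3,4,5,6,7} — state 1 in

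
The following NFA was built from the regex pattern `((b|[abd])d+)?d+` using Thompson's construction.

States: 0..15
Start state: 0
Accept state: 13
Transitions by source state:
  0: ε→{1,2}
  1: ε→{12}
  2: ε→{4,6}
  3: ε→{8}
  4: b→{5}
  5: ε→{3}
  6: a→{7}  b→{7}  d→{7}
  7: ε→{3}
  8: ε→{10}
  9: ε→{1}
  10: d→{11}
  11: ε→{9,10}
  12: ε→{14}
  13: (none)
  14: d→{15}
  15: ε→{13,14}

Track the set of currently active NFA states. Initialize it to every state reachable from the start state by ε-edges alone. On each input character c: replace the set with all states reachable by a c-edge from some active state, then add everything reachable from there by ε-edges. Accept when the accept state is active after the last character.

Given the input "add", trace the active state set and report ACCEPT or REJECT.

Answer: ACCEPT

Derivation:
S₀ = ε-closure({0}) = {0,1,2,4,6,12,14}
'a' @ 1: {3,7,8,10}
'd' @ 2: {1,9,10,11,12,14}
'd' @ 3: {1,9,10,11,12,13,14,15}  (accept∈set)
end set {1,9,10,11,12,13,14,15} — state 13 in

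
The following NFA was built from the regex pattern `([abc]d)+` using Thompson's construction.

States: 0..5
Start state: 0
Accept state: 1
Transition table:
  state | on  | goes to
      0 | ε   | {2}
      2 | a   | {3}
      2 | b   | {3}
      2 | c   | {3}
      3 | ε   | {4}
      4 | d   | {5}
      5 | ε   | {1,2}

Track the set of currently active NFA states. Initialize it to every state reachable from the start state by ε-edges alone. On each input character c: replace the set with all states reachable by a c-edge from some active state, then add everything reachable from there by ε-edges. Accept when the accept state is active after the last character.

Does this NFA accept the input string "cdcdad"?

Answer: ACCEPT

Derivation:
initial (ε-close {0}): {0,2}
'c' @ 1: {3,4}
'd' @ 2: {1,2,5}  ✓accept
'c' @ 3: {3,4}
'd' @ 4: {1,2,5}  ✓accept
'a' @ 5: {3,4}
'd' @ 6: {1,2,5}  ✓accept
end set {1,2,5} — state 1 in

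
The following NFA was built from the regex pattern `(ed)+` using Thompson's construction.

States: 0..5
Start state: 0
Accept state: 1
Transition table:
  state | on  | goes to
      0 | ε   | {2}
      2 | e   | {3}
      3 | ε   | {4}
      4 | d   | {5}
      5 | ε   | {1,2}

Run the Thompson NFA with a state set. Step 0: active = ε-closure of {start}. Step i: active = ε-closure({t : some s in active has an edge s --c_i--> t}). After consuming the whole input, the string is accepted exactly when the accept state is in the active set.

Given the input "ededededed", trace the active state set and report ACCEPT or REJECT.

Answer: ACCEPT

Steps:
S₀ = ε-closure({0}) = {0,2}
'e' @ 1: {3,4}
'd' @ 2: {1,2,5}  ✓accept
'e' @ 3: {3,4}
'd' @ 4: {1,2,5}  ✓accept
'e' @ 5: {3,4}
'd' @ 6: {1,2,5}  ✓accept
'e' @ 7: {3,4}
'd' @ 8: {1,2,5}  ✓accept
'e' @ 9: {3,4}
'd' @ 10: {1,2,5}  ✓accept
after full input: {1,2,5}  (accept=1 in)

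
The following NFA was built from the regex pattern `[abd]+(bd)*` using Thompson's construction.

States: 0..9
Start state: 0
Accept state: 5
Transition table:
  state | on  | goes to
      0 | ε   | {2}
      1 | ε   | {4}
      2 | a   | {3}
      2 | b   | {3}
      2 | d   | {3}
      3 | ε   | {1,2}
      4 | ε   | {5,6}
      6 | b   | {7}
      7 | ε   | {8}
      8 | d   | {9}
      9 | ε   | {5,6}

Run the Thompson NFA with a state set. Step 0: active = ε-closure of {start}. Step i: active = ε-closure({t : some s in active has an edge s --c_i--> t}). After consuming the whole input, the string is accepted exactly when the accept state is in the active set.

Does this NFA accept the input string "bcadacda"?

S₀ = ε-closure({0}) = {0,2}
'b' @ 1: {1,2,3,4,5,6}  (accept∈set)
'c' @ 2: {}  — no active states
rest 'adacda' ignored (set empty)
after full input: {}  (accept=5 not in)

Answer: REJECT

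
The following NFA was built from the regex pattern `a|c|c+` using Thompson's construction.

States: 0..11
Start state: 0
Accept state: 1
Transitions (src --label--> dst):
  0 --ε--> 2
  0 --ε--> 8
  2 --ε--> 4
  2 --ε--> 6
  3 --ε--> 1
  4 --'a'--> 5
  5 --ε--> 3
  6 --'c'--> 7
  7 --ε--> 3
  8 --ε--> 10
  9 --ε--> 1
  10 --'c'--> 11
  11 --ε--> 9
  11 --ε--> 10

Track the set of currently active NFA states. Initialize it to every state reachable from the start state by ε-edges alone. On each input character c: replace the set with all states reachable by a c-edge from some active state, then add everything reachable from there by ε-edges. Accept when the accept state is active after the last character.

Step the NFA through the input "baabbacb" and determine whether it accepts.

initial (ε-close {0}): {0,2,4,6,8,10}
'b' @ 1: {}  — no active states
rest 'aabbacb' ignored (set empty)
end set {} — state 1 not in

Answer: REJECT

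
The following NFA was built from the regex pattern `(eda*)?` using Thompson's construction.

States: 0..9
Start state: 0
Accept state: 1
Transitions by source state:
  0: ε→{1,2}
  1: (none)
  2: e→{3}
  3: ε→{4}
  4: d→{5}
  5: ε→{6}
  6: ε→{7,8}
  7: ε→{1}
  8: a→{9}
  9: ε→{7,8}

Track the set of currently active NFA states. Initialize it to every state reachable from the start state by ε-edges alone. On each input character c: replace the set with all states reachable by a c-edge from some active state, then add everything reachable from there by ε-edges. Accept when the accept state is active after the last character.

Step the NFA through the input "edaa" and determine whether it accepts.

Answer: ACCEPT

Derivation:
start: ε-closure({0}) = {0,1,2}
'e' @ 1: {3,4}
'd' @ 2: {1,5,6,7,8}  [accepting]
'a' @ 3: {1,7,8,9}  [accepting]
'a' @ 4: {1,7,8,9}  [accepting]
after full input: {1,7,8,9}  (accept=1 in)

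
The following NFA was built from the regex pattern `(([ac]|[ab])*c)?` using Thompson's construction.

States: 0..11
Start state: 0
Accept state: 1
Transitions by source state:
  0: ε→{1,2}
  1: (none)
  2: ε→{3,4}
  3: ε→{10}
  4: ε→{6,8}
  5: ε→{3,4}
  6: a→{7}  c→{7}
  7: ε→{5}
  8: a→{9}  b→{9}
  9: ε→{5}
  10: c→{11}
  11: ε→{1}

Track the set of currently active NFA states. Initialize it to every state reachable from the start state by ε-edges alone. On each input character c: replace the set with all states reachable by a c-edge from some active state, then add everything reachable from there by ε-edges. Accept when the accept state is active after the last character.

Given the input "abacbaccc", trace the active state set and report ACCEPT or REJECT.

Answer: ACCEPT

Derivation:
start: ε-closure({0}) = {0,1,2,3,4,6,8,10}
'a' @ 1: {3,4,5,6,7,8,9,10}
'b' @ 2: {3,4,5,6,8,9,10}
'a' @ 3: {3,4,5,6,7,8,9,10}
'c' @ 4: {1,3,4,5,6,7,8,10,11}  ✓accept
'b' @ 5: {3,4,5,6,8,9,10}
'a' @ 6: {3,4,5,6,7,8,9,10}
'c' @ 7: {1,3,4,5,6,7,8,10,11}  ✓accept
'c' @ 8: {1,3,4,5,6,7,8,10,11}  ✓accept
'c' @ 9: {1,3,4,5,6,7,8,10,11}  ✓accept
final: {1,3,4,5,6,7,8,10,11}; accept 1 in set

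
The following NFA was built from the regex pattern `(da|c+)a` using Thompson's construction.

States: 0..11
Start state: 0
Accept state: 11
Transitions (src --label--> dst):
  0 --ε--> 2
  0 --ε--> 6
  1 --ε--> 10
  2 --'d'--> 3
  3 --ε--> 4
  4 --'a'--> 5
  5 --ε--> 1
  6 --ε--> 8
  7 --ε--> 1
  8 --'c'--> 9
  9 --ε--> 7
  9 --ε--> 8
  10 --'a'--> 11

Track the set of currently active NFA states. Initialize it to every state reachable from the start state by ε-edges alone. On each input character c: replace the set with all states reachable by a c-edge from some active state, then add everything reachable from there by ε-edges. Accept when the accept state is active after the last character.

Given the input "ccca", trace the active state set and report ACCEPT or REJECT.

Answer: ACCEPT

Steps:
S₀ = ε-closure({0}) = {0,2,6,8}
'c' @ 1: {1,7,8,9,10}
'c' @ 2: {1,7,8,9,10}
'c' @ 3: {1,7,8,9,10}
'a' @ 4: {11}  (accept∈set)
after full input: {11}  (accept=11 in)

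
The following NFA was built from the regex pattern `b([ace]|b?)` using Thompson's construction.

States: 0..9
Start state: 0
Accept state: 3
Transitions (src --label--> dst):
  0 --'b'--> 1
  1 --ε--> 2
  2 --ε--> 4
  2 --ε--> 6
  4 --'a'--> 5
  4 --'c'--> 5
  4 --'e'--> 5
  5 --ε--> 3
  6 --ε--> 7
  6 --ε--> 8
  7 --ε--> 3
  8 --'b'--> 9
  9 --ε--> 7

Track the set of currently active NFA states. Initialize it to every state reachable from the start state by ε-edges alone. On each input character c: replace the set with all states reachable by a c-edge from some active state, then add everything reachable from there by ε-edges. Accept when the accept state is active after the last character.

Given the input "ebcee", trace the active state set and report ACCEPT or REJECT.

start: ε-closure({0}) = {0}
'e' @ 1: {}  — dead — no transitions
rest 'bcee' ignored (set empty)
end set {} — state 3 not in

Answer: REJECT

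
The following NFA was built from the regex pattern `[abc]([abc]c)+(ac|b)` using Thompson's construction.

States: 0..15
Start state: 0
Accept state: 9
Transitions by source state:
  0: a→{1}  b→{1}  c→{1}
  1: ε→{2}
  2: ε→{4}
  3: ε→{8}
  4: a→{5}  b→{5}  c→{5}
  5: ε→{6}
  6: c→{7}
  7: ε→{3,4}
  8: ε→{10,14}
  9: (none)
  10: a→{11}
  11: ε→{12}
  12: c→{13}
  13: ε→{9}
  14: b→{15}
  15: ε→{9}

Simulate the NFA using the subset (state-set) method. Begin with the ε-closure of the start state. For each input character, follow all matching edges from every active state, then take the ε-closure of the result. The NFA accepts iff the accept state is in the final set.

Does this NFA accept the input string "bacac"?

initial (ε-close {0}): {0}
'b' @ 1: {1,2,4}
'a' @ 2: {5,6}
'c' @ 3: {3,4,7,8,10,14}
'a' @ 4: {5,6,11,12}
'c' @ 5: {3,4,7,8,9,10,13,14}  ✓accept
end set {3,4,7,8,9,10,13,14} — state 9 in

Answer: ACCEPT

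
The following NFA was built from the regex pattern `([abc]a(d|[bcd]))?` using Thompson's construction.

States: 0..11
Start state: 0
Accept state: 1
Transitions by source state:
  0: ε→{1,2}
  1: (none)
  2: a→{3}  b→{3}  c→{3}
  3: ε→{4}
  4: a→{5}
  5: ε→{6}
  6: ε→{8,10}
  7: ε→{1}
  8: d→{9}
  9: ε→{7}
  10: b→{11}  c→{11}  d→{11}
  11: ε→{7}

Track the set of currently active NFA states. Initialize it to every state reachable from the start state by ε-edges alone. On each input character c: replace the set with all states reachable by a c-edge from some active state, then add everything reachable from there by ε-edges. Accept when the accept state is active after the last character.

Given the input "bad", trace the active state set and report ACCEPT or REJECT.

initial (ε-close {0}): {0,1,2}
'b' @ 1: {3,4}
'a' @ 2: {5,6,8,10}
'd' @ 3: {1,7,9,11}  (accept∈set)
end set {1,7,9,11} — state 1 in

Answer: ACCEPT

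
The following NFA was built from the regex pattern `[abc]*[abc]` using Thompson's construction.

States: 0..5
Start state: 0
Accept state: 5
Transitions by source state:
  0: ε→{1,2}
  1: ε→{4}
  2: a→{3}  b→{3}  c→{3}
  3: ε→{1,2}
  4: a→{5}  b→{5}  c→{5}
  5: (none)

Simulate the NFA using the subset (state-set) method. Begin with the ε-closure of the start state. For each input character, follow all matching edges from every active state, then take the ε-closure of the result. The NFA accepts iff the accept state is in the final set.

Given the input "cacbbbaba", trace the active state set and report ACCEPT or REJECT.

initial (ε-close {0}): {0,1,2,4}
'c' @ 1: {1,2,3,4,5}  ✓accept
'a' @ 2: {1,2,3,4,5}  ✓accept
'c' @ 3: {1,2,3,4,5}  ✓accept
'b' @ 4: {1,2,3,4,5}  ✓accept
'b' @ 5: {1,2,3,4,5}  ✓accept
'b' @ 6: {1,2,3,4,5}  ✓accept
'a' @ 7: {1,2,3,4,5}  ✓accept
'b' @ 8: {1,2,3,4,5}  ✓accept
'a' @ 9: {1,2,3,4,5}  ✓accept
final: {1,2,3,4,5}; accept 5 in set

Answer: ACCEPT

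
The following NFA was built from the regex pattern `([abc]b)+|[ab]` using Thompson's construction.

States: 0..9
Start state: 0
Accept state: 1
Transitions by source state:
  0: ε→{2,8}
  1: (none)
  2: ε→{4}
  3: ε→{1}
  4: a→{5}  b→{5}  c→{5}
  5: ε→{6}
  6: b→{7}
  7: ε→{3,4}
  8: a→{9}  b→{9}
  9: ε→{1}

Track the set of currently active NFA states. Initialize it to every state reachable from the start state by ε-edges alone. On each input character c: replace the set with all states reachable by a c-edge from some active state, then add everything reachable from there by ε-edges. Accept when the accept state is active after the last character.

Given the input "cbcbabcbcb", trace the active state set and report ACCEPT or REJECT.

Answer: ACCEPT

Trace:
S₀ = ε-closure({0}) = {0,2,4,8}
'c' @ 1: {5,6}
'b' @ 2: {1,3,4,7}  ✓accept
'c' @ 3: {5,6}
'b' @ 4: {1,3,4,7}  ✓accept
'a' @ 5: {5,6}
'b' @ 6: {1,3,4,7}  ✓accept
'c' @ 7: {5,6}
'b' @ 8: {1,3,4,7}  ✓accept
'c' @ 9: {5,6}
'b' @ 10: {1,3,4,7}  ✓accept
end set {1,3,4,7} — state 1 in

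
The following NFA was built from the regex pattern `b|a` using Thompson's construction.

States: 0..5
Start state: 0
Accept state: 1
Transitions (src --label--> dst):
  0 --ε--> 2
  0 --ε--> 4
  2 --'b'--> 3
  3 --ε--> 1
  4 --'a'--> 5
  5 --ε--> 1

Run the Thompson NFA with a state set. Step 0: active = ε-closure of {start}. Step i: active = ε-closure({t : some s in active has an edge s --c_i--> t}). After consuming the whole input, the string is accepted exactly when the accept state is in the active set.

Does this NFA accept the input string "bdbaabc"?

S₀ = ε-closure({0}) = {0,2,4}
'b' @ 1: {1,3}  ✓accept
'd' @ 2: {}  — state set empty
rest 'baabc' ignored (set empty)
end set {} — state 1 not in

Answer: REJECT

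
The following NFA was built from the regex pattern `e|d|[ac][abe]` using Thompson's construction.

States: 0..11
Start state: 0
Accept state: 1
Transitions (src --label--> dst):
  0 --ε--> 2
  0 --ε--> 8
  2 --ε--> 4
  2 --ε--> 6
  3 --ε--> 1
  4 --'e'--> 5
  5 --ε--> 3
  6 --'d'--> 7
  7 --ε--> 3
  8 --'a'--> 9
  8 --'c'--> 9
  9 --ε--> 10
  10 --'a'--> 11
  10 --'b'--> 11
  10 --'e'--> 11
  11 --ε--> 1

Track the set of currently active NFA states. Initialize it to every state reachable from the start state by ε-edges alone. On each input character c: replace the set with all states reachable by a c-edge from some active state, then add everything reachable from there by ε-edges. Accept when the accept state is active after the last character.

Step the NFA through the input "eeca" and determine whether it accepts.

start: ε-closure({0}) = {0,2,4,6,8}
'e' @ 1: {1,3,5}  ✓accept
'e' @ 2: {}  — dead — no transitions
rest 'ca' ignored (set empty)
end set {} — state 1 not in

Answer: REJECT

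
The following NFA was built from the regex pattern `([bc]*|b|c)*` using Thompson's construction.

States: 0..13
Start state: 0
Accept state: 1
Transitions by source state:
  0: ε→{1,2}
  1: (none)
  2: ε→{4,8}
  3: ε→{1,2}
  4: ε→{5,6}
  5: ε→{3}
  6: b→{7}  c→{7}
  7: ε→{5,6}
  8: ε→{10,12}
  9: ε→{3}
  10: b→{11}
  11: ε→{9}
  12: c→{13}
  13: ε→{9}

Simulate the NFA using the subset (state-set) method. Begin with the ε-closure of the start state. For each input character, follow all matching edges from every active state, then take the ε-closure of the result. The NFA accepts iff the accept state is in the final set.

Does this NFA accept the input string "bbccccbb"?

Answer: ACCEPT

Steps:
initial (ε-close {0}): {0,1,2,3,4,5,6,8,10,12}
'b' @ 1: {1,2,3,4,5,6,7,8,9,10,11,12}  ✓accept
'b' @ 2: {1,2,3,4,5,6,7,8,9,10,11,12}  ✓accept
'c' @ 3: {1,2,3,4,5,6,7,8,9,10,12,13}  ✓accept
'c' @ 4: {1,2,3,4,5,6,7,8,9,10,12,13}  ✓accept
'c' @ 5: {1,2,3,4,5,6,7,8,9,10,12,13}  ✓accept
'c' @ 6: {1,2,3,4,5,6,7,8,9,10,12,13}  ✓accept
'b' @ 7: {1,2,3,4,5,6,7,8,9,10,11,12}  ✓accept
'b' @ 8: {1,2,3,4,5,6,7,8,9,10,11,12}  ✓accept
after full input: {1,2,3,4,5,6,7,8,9,10,11,12}  (accept=1 in)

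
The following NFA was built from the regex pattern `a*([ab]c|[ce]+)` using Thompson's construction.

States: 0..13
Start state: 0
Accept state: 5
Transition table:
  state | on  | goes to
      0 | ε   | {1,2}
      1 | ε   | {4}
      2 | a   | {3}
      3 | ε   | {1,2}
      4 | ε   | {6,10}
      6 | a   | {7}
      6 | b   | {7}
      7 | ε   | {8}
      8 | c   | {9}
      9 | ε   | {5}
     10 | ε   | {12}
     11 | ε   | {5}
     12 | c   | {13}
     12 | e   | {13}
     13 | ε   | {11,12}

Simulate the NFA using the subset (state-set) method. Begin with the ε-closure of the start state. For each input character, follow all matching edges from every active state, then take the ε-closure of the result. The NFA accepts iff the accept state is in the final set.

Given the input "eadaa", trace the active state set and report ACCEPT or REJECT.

Answer: REJECT

Derivation:
initial (ε-close {0}): {0,1,2,4,6,10,12}
'e' @ 1: {5,11,12,13}  [accepting]
'a' @ 2: {}  — no active states
rest 'daa' ignored (set empty)
final: {}; accept 5 not in set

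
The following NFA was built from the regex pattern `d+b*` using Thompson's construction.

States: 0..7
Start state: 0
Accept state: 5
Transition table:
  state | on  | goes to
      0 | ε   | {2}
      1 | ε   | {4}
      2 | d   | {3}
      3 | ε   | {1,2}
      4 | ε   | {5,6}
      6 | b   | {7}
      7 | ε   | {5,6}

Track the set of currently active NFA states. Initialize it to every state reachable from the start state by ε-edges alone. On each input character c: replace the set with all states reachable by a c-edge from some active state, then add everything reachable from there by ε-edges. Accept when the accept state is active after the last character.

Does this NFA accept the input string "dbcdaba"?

Answer: REJECT

Trace:
start: ε-closure({0}) = {0,2}
'd' @ 1: {1,2,3,4,5,6}  ✓accept
'b' @ 2: {5,6,7}  ✓accept
'c' @ 3: {}  — state set empty
rest 'daba' ignored (set empty)
final: {}; accept 5 not in set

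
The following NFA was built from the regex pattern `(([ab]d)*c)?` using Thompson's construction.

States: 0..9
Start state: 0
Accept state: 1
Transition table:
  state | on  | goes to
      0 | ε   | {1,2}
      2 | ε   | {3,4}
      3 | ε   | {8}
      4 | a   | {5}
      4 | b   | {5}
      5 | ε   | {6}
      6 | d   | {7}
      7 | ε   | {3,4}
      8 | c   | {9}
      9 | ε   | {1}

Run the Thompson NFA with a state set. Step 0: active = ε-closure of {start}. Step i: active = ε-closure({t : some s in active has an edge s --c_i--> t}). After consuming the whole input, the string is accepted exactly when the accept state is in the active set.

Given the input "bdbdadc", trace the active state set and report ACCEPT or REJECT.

Answer: ACCEPT

Trace:
start: ε-closure({0}) = {0,1,2,3,4,8}
'b' @ 1: {5,6}
'd' @ 2: {3,4,7,8}
'b' @ 3: {5,6}
'd' @ 4: {3,4,7,8}
'a' @ 5: {5,6}
'd' @ 6: {3,4,7,8}
'c' @ 7: {1,9}  (accept∈set)
end set {1,9} — state 1 in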